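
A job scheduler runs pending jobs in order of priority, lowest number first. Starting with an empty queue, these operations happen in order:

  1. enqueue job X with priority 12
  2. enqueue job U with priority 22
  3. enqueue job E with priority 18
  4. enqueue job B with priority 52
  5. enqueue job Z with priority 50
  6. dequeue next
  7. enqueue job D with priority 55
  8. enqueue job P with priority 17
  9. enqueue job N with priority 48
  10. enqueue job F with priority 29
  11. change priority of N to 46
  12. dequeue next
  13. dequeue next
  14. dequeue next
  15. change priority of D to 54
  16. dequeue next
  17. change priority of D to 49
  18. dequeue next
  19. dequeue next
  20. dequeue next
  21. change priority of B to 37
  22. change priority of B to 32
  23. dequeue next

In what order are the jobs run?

add X (priority 12) → {X:12}
add U (priority 22) → {X:12, U:22}
add E (priority 18) → {X:12, E:18, U:22}
add B (priority 52) → {X:12, E:18, U:22, B:52}
add Z (priority 50) → {X:12, E:18, U:22, Z:50, B:52}
dequeue next → X; now {E:18, U:22, Z:50, B:52}
add D (priority 55) → {E:18, U:22, Z:50, B:52, D:55}
add P (priority 17) → {P:17, E:18, U:22, Z:50, B:52, D:55}
add N (priority 48) → {P:17, E:18, U:22, N:48, Z:50, B:52, D:55}
add F (priority 29) → {P:17, E:18, U:22, F:29, N:48, Z:50, B:52, D:55}
update N to priority 46 → {P:17, E:18, U:22, F:29, N:46, Z:50, B:52, D:55}
dequeue next → P; now {E:18, U:22, F:29, N:46, Z:50, B:52, D:55}
dequeue next → E; now {U:22, F:29, N:46, Z:50, B:52, D:55}
dequeue next → U; now {F:29, N:46, Z:50, B:52, D:55}
update D to priority 54 → {F:29, N:46, Z:50, B:52, D:54}
dequeue next → F; now {N:46, Z:50, B:52, D:54}
update D to priority 49 → {N:46, D:49, Z:50, B:52}
dequeue next → N; now {D:49, Z:50, B:52}
dequeue next → D; now {Z:50, B:52}
dequeue next → Z; now {B:52}
update B to priority 37 → {B:37}
update B to priority 32 → {B:32}
dequeue next → B; now {}

X → P → E → U → F → N → D → Z → B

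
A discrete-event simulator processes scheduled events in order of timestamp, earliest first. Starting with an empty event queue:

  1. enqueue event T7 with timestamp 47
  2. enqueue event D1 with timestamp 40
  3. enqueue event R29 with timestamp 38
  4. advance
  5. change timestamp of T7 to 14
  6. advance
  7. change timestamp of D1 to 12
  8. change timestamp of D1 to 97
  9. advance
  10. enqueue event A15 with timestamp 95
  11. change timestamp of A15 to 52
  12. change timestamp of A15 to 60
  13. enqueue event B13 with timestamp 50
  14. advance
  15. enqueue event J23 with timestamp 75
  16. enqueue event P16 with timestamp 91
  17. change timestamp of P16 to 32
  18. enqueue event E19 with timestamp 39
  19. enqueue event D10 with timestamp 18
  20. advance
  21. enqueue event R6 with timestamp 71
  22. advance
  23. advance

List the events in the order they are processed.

R29, T7, D1, B13, D10, P16, E19

add T7 (timestamp 47) → {T7:47}
add D1 (timestamp 40) → {D1:40, T7:47}
add R29 (timestamp 38) → {R29:38, D1:40, T7:47}
advance → R29; now {D1:40, T7:47}
update T7 to timestamp 14 → {T7:14, D1:40}
advance → T7; now {D1:40}
update D1 to timestamp 12 → {D1:12}
update D1 to timestamp 97 → {D1:97}
advance → D1; now {}
add A15 (timestamp 95) → {A15:95}
update A15 to timestamp 52 → {A15:52}
update A15 to timestamp 60 → {A15:60}
add B13 (timestamp 50) → {B13:50, A15:60}
advance → B13; now {A15:60}
add J23 (timestamp 75) → {A15:60, J23:75}
add P16 (timestamp 91) → {A15:60, J23:75, P16:91}
update P16 to timestamp 32 → {P16:32, A15:60, J23:75}
add E19 (timestamp 39) → {P16:32, E19:39, A15:60, J23:75}
add D10 (timestamp 18) → {D10:18, P16:32, E19:39, A15:60, J23:75}
advance → D10; now {P16:32, E19:39, A15:60, J23:75}
add R6 (timestamp 71) → {P16:32, E19:39, A15:60, R6:71, J23:75}
advance → P16; now {E19:39, A15:60, R6:71, J23:75}
advance → E19; now {A15:60, R6:71, J23:75}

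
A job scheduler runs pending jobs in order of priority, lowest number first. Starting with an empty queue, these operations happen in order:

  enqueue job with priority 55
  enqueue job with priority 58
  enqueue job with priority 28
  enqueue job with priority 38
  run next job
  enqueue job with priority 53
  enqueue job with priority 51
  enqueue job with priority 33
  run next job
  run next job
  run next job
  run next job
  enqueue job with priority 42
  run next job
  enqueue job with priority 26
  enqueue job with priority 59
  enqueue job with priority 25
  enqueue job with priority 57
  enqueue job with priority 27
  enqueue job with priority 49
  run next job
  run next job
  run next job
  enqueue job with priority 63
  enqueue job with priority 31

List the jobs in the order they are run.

28, 33, 38, 51, 53, 42, 25, 26, 27

insert 55 → {55}
insert 58 → {55, 58}
insert 28 → {28, 55, 58}
insert 38 → {28, 38, 55, 58}
run next job → 28; now {38, 55, 58}
insert 53 → {38, 53, 55, 58}
insert 51 → {38, 51, 53, 55, 58}
insert 33 → {33, 38, 51, 53, 55, 58}
run next job → 33; now {38, 51, 53, 55, 58}
run next job → 38; now {51, 53, 55, 58}
run next job → 51; now {53, 55, 58}
run next job → 53; now {55, 58}
insert 42 → {42, 55, 58}
run next job → 42; now {55, 58}
insert 26 → {26, 55, 58}
insert 59 → {26, 55, 58, 59}
insert 25 → {25, 26, 55, 58, 59}
insert 57 → {25, 26, 55, 57, 58, 59}
insert 27 → {25, 26, 27, 55, 57, 58, 59}
insert 49 → {25, 26, 27, 49, 55, 57, 58, 59}
run next job → 25; now {26, 27, 49, 55, 57, 58, 59}
run next job → 26; now {27, 49, 55, 57, 58, 59}
run next job → 27; now {49, 55, 57, 58, 59}
insert 63 → {49, 55, 57, 58, 59, 63}
insert 31 → {31, 49, 55, 57, 58, 59, 63}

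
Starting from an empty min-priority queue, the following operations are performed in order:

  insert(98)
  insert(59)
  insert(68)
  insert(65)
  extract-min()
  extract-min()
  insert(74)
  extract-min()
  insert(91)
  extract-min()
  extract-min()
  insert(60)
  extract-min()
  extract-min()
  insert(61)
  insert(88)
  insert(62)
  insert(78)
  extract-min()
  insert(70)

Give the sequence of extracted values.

59 → 65 → 68 → 74 → 91 → 60 → 98 → 61

insert 98 → {98}
insert 59 → {59, 98}
insert 68 → {59, 68, 98}
insert 65 → {59, 65, 68, 98}
extract-min → 59; now {65, 68, 98}
extract-min → 65; now {68, 98}
insert 74 → {68, 74, 98}
extract-min → 68; now {74, 98}
insert 91 → {74, 91, 98}
extract-min → 74; now {91, 98}
extract-min → 91; now {98}
insert 60 → {60, 98}
extract-min → 60; now {98}
extract-min → 98; now {}
insert 61 → {61}
insert 88 → {61, 88}
insert 62 → {61, 62, 88}
insert 78 → {61, 62, 78, 88}
extract-min → 61; now {62, 78, 88}
insert 70 → {62, 70, 78, 88}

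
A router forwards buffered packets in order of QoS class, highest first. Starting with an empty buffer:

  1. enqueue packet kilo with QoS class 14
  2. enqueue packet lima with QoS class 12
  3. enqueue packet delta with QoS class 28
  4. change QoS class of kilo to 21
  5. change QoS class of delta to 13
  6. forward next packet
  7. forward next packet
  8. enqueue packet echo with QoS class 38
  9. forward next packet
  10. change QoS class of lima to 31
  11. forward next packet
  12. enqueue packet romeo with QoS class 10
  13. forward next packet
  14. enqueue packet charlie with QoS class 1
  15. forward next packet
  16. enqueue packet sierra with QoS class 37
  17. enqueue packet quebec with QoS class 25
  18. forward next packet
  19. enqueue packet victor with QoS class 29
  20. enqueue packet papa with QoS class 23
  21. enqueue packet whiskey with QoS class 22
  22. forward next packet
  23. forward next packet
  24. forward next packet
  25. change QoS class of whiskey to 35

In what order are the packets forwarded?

kilo, delta, echo, lima, romeo, charlie, sierra, victor, quebec, papa

add kilo (QoS class 14) → {kilo:14}
add lima (QoS class 12) → {kilo:14, lima:12}
add delta (QoS class 28) → {delta:28, kilo:14, lima:12}
update kilo to QoS class 21 → {delta:28, kilo:21, lima:12}
update delta to QoS class 13 → {kilo:21, delta:13, lima:12}
forward next packet → kilo; now {delta:13, lima:12}
forward next packet → delta; now {lima:12}
add echo (QoS class 38) → {echo:38, lima:12}
forward next packet → echo; now {lima:12}
update lima to QoS class 31 → {lima:31}
forward next packet → lima; now {}
add romeo (QoS class 10) → {romeo:10}
forward next packet → romeo; now {}
add charlie (QoS class 1) → {charlie:1}
forward next packet → charlie; now {}
add sierra (QoS class 37) → {sierra:37}
add quebec (QoS class 25) → {sierra:37, quebec:25}
forward next packet → sierra; now {quebec:25}
add victor (QoS class 29) → {victor:29, quebec:25}
add papa (QoS class 23) → {victor:29, quebec:25, papa:23}
add whiskey (QoS class 22) → {victor:29, quebec:25, papa:23, whiskey:22}
forward next packet → victor; now {quebec:25, papa:23, whiskey:22}
forward next packet → quebec; now {papa:23, whiskey:22}
forward next packet → papa; now {whiskey:22}
update whiskey to QoS class 35 → {whiskey:35}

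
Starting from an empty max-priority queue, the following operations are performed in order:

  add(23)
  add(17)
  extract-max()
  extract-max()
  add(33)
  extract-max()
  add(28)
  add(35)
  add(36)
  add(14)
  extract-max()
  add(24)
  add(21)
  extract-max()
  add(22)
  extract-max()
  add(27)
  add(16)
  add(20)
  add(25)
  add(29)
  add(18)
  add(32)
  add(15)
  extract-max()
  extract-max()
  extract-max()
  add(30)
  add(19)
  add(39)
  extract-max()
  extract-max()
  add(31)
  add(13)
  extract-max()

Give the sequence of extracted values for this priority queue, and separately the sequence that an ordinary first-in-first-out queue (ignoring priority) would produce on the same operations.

priority queue: 23 → 17 → 33 → 36 → 35 → 28 → 32 → 29 → 27 → 39 → 30 → 31; FIFO queue: 23 → 17 → 33 → 28 → 35 → 36 → 14 → 24 → 21 → 22 → 27 → 16

insert 23 → {23}
insert 17 → {23, 17}
extract-max → 23; now {17}
extract-max → 17; now {}
insert 33 → {33}
extract-max → 33; now {}
insert 28 → {28}
insert 35 → {35, 28}
insert 36 → {36, 35, 28}
insert 14 → {36, 35, 28, 14}
extract-max → 36; now {35, 28, 14}
insert 24 → {35, 28, 24, 14}
insert 21 → {35, 28, 24, 21, 14}
extract-max → 35; now {28, 24, 21, 14}
insert 22 → {28, 24, 22, 21, 14}
extract-max → 28; now {24, 22, 21, 14}
insert 27 → {27, 24, 22, 21, 14}
insert 16 → {27, 24, 22, 21, 16, 14}
insert 20 → {27, 24, 22, 21, 20, 16, 14}
insert 25 → {27, 25, 24, 22, 21, 20, 16, 14}
insert 29 → {29, 27, 25, 24, 22, 21, 20, 16, 14}
insert 18 → {29, 27, 25, 24, 22, 21, 20, 18, 16, 14}
insert 32 → {32, 29, 27, 25, 24, 22, 21, 20, 18, 16, 14}
insert 15 → {32, 29, 27, 25, 24, 22, 21, 20, 18, 16, 15, 14}
extract-max → 32; now {29, 27, 25, 24, 22, 21, 20, 18, 16, 15, 14}
extract-max → 29; now {27, 25, 24, 22, 21, 20, 18, 16, 15, 14}
extract-max → 27; now {25, 24, 22, 21, 20, 18, 16, 15, 14}
insert 30 → {30, 25, 24, 22, 21, 20, 18, 16, 15, 14}
insert 19 → {30, 25, 24, 22, 21, 20, 19, 18, 16, 15, 14}
insert 39 → {39, 30, 25, 24, 22, 21, 20, 19, 18, 16, 15, 14}
extract-max → 39; now {30, 25, 24, 22, 21, 20, 19, 18, 16, 15, 14}
extract-max → 30; now {25, 24, 22, 21, 20, 19, 18, 16, 15, 14}
insert 31 → {31, 25, 24, 22, 21, 20, 19, 18, 16, 15, 14}
insert 13 → {31, 25, 24, 22, 21, 20, 19, 18, 16, 15, 14, 13}
extract-max → 31; now {25, 24, 22, 21, 20, 19, 18, 16, 15, 14, 13}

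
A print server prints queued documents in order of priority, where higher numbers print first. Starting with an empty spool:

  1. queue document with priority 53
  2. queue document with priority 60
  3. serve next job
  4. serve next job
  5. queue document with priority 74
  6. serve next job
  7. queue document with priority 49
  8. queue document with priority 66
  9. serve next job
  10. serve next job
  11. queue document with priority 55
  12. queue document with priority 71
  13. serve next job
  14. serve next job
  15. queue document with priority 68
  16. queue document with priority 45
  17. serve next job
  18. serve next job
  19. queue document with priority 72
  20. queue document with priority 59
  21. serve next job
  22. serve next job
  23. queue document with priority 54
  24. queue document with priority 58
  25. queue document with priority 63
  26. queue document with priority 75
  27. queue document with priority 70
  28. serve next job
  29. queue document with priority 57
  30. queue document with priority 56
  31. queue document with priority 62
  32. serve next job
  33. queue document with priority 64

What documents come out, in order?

insert 53 → {53}
insert 60 → {60, 53}
serve next job → 60; now {53}
serve next job → 53; now {}
insert 74 → {74}
serve next job → 74; now {}
insert 49 → {49}
insert 66 → {66, 49}
serve next job → 66; now {49}
serve next job → 49; now {}
insert 55 → {55}
insert 71 → {71, 55}
serve next job → 71; now {55}
serve next job → 55; now {}
insert 68 → {68}
insert 45 → {68, 45}
serve next job → 68; now {45}
serve next job → 45; now {}
insert 72 → {72}
insert 59 → {72, 59}
serve next job → 72; now {59}
serve next job → 59; now {}
insert 54 → {54}
insert 58 → {58, 54}
insert 63 → {63, 58, 54}
insert 75 → {75, 63, 58, 54}
insert 70 → {75, 70, 63, 58, 54}
serve next job → 75; now {70, 63, 58, 54}
insert 57 → {70, 63, 58, 57, 54}
insert 56 → {70, 63, 58, 57, 56, 54}
insert 62 → {70, 63, 62, 58, 57, 56, 54}
serve next job → 70; now {63, 62, 58, 57, 56, 54}
insert 64 → {64, 63, 62, 58, 57, 56, 54}

60 → 53 → 74 → 66 → 49 → 71 → 55 → 68 → 45 → 72 → 59 → 75 → 70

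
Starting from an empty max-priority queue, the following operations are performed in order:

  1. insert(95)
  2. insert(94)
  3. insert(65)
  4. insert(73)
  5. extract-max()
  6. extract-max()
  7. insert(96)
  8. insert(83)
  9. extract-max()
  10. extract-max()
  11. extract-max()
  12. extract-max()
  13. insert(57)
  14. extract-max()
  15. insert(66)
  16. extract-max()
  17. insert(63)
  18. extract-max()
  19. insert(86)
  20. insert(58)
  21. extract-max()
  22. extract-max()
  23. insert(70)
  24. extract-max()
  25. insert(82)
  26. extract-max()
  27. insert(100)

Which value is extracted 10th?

86

insert 95 → {95}
insert 94 → {95, 94}
insert 65 → {95, 94, 65}
insert 73 → {95, 94, 73, 65}
extract-max → 95; now {94, 73, 65}
extract-max → 94; now {73, 65}
insert 96 → {96, 73, 65}
insert 83 → {96, 83, 73, 65}
extract-max → 96; now {83, 73, 65}
extract-max → 83; now {73, 65}
extract-max → 73; now {65}
extract-max → 65; now {}
insert 57 → {57}
extract-max → 57; now {}
insert 66 → {66}
extract-max → 66; now {}
insert 63 → {63}
extract-max → 63; now {}
insert 86 → {86}
insert 58 → {86, 58}
extract-max → 86; now {58}
extract-max → 58; now {}
insert 70 → {70}
extract-max → 70; now {}
insert 82 → {82}
extract-max → 82; now {}
insert 100 → {100}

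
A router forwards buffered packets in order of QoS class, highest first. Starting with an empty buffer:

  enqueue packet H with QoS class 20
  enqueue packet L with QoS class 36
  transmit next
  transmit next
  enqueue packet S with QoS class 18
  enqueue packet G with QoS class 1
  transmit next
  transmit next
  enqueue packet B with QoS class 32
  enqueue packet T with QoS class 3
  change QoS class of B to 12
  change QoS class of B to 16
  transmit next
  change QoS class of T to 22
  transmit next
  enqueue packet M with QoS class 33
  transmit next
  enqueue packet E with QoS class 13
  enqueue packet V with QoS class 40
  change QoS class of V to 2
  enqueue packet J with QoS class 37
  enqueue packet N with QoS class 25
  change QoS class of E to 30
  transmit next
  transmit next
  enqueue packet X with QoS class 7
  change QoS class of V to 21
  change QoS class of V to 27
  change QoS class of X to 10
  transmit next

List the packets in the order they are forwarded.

add H (QoS class 20) → {H:20}
add L (QoS class 36) → {L:36, H:20}
transmit next → L; now {H:20}
transmit next → H; now {}
add S (QoS class 18) → {S:18}
add G (QoS class 1) → {S:18, G:1}
transmit next → S; now {G:1}
transmit next → G; now {}
add B (QoS class 32) → {B:32}
add T (QoS class 3) → {B:32, T:3}
update B to QoS class 12 → {B:12, T:3}
update B to QoS class 16 → {B:16, T:3}
transmit next → B; now {T:3}
update T to QoS class 22 → {T:22}
transmit next → T; now {}
add M (QoS class 33) → {M:33}
transmit next → M; now {}
add E (QoS class 13) → {E:13}
add V (QoS class 40) → {V:40, E:13}
update V to QoS class 2 → {E:13, V:2}
add J (QoS class 37) → {J:37, E:13, V:2}
add N (QoS class 25) → {J:37, N:25, E:13, V:2}
update E to QoS class 30 → {J:37, E:30, N:25, V:2}
transmit next → J; now {E:30, N:25, V:2}
transmit next → E; now {N:25, V:2}
add X (QoS class 7) → {N:25, X:7, V:2}
update V to QoS class 21 → {N:25, V:21, X:7}
update V to QoS class 27 → {V:27, N:25, X:7}
update X to QoS class 10 → {V:27, N:25, X:10}
transmit next → V; now {N:25, X:10}

L → H → S → G → B → T → M → J → E → V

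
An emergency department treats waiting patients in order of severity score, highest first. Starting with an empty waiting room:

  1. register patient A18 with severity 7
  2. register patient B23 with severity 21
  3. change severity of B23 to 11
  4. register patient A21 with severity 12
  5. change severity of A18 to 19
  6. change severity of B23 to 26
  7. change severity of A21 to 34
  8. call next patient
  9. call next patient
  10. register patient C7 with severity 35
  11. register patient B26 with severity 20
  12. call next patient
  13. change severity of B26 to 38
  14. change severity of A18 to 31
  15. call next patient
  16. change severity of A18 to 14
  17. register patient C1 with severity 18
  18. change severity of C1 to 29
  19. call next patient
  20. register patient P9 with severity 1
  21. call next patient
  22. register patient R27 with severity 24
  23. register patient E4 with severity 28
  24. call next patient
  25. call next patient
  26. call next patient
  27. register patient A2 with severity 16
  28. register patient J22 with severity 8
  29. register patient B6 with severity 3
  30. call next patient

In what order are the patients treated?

add A18 (severity 7) → {A18:7}
add B23 (severity 21) → {B23:21, A18:7}
update B23 to severity 11 → {B23:11, A18:7}
add A21 (severity 12) → {A21:12, B23:11, A18:7}
update A18 to severity 19 → {A18:19, A21:12, B23:11}
update B23 to severity 26 → {B23:26, A18:19, A21:12}
update A21 to severity 34 → {A21:34, B23:26, A18:19}
call next patient → A21; now {B23:26, A18:19}
call next patient → B23; now {A18:19}
add C7 (severity 35) → {C7:35, A18:19}
add B26 (severity 20) → {C7:35, B26:20, A18:19}
call next patient → C7; now {B26:20, A18:19}
update B26 to severity 38 → {B26:38, A18:19}
update A18 to severity 31 → {B26:38, A18:31}
call next patient → B26; now {A18:31}
update A18 to severity 14 → {A18:14}
add C1 (severity 18) → {C1:18, A18:14}
update C1 to severity 29 → {C1:29, A18:14}
call next patient → C1; now {A18:14}
add P9 (severity 1) → {A18:14, P9:1}
call next patient → A18; now {P9:1}
add R27 (severity 24) → {R27:24, P9:1}
add E4 (severity 28) → {E4:28, R27:24, P9:1}
call next patient → E4; now {R27:24, P9:1}
call next patient → R27; now {P9:1}
call next patient → P9; now {}
add A2 (severity 16) → {A2:16}
add J22 (severity 8) → {A2:16, J22:8}
add B6 (severity 3) → {A2:16, J22:8, B6:3}
call next patient → A2; now {J22:8, B6:3}

[A21, B23, C7, B26, C1, A18, E4, R27, P9, A2]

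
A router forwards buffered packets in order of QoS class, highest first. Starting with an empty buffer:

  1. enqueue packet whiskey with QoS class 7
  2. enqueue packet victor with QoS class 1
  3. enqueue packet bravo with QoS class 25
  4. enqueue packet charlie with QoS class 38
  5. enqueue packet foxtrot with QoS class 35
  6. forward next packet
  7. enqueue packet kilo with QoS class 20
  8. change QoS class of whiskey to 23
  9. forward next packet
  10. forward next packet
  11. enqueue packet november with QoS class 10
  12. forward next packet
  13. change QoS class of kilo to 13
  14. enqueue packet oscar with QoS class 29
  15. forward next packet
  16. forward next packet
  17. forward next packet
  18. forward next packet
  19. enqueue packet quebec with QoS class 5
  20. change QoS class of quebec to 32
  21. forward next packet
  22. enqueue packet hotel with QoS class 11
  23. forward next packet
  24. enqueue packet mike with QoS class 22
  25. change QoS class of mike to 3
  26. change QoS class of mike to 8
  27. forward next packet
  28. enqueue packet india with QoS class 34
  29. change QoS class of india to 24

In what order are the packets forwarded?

add whiskey (QoS class 7) → {whiskey:7}
add victor (QoS class 1) → {whiskey:7, victor:1}
add bravo (QoS class 25) → {bravo:25, whiskey:7, victor:1}
add charlie (QoS class 38) → {charlie:38, bravo:25, whiskey:7, victor:1}
add foxtrot (QoS class 35) → {charlie:38, foxtrot:35, bravo:25, whiskey:7, victor:1}
forward next packet → charlie; now {foxtrot:35, bravo:25, whiskey:7, victor:1}
add kilo (QoS class 20) → {foxtrot:35, bravo:25, kilo:20, whiskey:7, victor:1}
update whiskey to QoS class 23 → {foxtrot:35, bravo:25, whiskey:23, kilo:20, victor:1}
forward next packet → foxtrot; now {bravo:25, whiskey:23, kilo:20, victor:1}
forward next packet → bravo; now {whiskey:23, kilo:20, victor:1}
add november (QoS class 10) → {whiskey:23, kilo:20, november:10, victor:1}
forward next packet → whiskey; now {kilo:20, november:10, victor:1}
update kilo to QoS class 13 → {kilo:13, november:10, victor:1}
add oscar (QoS class 29) → {oscar:29, kilo:13, november:10, victor:1}
forward next packet → oscar; now {kilo:13, november:10, victor:1}
forward next packet → kilo; now {november:10, victor:1}
forward next packet → november; now {victor:1}
forward next packet → victor; now {}
add quebec (QoS class 5) → {quebec:5}
update quebec to QoS class 32 → {quebec:32}
forward next packet → quebec; now {}
add hotel (QoS class 11) → {hotel:11}
forward next packet → hotel; now {}
add mike (QoS class 22) → {mike:22}
update mike to QoS class 3 → {mike:3}
update mike to QoS class 8 → {mike:8}
forward next packet → mike; now {}
add india (QoS class 34) → {india:34}
update india to QoS class 24 → {india:24}

charlie → foxtrot → bravo → whiskey → oscar → kilo → november → victor → quebec → hotel → mike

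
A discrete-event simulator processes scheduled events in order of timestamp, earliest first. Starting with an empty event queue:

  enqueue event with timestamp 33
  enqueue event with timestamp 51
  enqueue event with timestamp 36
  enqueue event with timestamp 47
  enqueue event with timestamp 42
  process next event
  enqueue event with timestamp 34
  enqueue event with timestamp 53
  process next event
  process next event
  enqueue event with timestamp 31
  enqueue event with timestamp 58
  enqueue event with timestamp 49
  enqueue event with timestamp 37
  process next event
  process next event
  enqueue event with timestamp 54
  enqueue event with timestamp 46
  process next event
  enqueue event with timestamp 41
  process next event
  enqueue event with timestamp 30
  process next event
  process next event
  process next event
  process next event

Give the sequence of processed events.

insert 33 → {33}
insert 51 → {33, 51}
insert 36 → {33, 36, 51}
insert 47 → {33, 36, 47, 51}
insert 42 → {33, 36, 42, 47, 51}
process next event → 33; now {36, 42, 47, 51}
insert 34 → {34, 36, 42, 47, 51}
insert 53 → {34, 36, 42, 47, 51, 53}
process next event → 34; now {36, 42, 47, 51, 53}
process next event → 36; now {42, 47, 51, 53}
insert 31 → {31, 42, 47, 51, 53}
insert 58 → {31, 42, 47, 51, 53, 58}
insert 49 → {31, 42, 47, 49, 51, 53, 58}
insert 37 → {31, 37, 42, 47, 49, 51, 53, 58}
process next event → 31; now {37, 42, 47, 49, 51, 53, 58}
process next event → 37; now {42, 47, 49, 51, 53, 58}
insert 54 → {42, 47, 49, 51, 53, 54, 58}
insert 46 → {42, 46, 47, 49, 51, 53, 54, 58}
process next event → 42; now {46, 47, 49, 51, 53, 54, 58}
insert 41 → {41, 46, 47, 49, 51, 53, 54, 58}
process next event → 41; now {46, 47, 49, 51, 53, 54, 58}
insert 30 → {30, 46, 47, 49, 51, 53, 54, 58}
process next event → 30; now {46, 47, 49, 51, 53, 54, 58}
process next event → 46; now {47, 49, 51, 53, 54, 58}
process next event → 47; now {49, 51, 53, 54, 58}
process next event → 49; now {51, 53, 54, 58}

33 → 34 → 36 → 31 → 37 → 42 → 41 → 30 → 46 → 47 → 49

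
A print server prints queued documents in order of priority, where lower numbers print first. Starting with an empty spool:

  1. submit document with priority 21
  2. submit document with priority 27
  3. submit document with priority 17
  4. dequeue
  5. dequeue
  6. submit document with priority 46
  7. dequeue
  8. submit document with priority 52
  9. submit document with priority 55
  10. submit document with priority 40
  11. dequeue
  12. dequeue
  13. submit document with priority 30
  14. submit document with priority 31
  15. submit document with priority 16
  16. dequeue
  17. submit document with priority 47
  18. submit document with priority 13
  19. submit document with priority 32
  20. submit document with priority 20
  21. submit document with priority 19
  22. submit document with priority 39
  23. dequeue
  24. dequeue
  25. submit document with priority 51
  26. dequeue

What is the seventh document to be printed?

insert 21 → {21}
insert 27 → {21, 27}
insert 17 → {17, 21, 27}
dequeue → 17; now {21, 27}
dequeue → 21; now {27}
insert 46 → {27, 46}
dequeue → 27; now {46}
insert 52 → {46, 52}
insert 55 → {46, 52, 55}
insert 40 → {40, 46, 52, 55}
dequeue → 40; now {46, 52, 55}
dequeue → 46; now {52, 55}
insert 30 → {30, 52, 55}
insert 31 → {30, 31, 52, 55}
insert 16 → {16, 30, 31, 52, 55}
dequeue → 16; now {30, 31, 52, 55}
insert 47 → {30, 31, 47, 52, 55}
insert 13 → {13, 30, 31, 47, 52, 55}
insert 32 → {13, 30, 31, 32, 47, 52, 55}
insert 20 → {13, 20, 30, 31, 32, 47, 52, 55}
insert 19 → {13, 19, 20, 30, 31, 32, 47, 52, 55}
insert 39 → {13, 19, 20, 30, 31, 32, 39, 47, 52, 55}
dequeue → 13; now {19, 20, 30, 31, 32, 39, 47, 52, 55}
dequeue → 19; now {20, 30, 31, 32, 39, 47, 52, 55}
insert 51 → {20, 30, 31, 32, 39, 47, 51, 52, 55}
dequeue → 20; now {30, 31, 32, 39, 47, 51, 52, 55}

13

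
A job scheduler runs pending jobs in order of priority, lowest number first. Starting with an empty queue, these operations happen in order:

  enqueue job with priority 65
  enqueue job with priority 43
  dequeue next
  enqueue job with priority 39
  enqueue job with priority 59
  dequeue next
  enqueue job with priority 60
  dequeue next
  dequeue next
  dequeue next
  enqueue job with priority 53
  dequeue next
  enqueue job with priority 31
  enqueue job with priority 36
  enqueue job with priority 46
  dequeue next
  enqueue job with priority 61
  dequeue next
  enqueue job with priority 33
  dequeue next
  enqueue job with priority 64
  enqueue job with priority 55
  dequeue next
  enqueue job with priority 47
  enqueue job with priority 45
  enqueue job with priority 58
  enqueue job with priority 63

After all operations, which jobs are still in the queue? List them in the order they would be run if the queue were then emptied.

[45, 47, 55, 58, 61, 63, 64]

insert 65 → {65}
insert 43 → {43, 65}
dequeue next → 43; now {65}
insert 39 → {39, 65}
insert 59 → {39, 59, 65}
dequeue next → 39; now {59, 65}
insert 60 → {59, 60, 65}
dequeue next → 59; now {60, 65}
dequeue next → 60; now {65}
dequeue next → 65; now {}
insert 53 → {53}
dequeue next → 53; now {}
insert 31 → {31}
insert 36 → {31, 36}
insert 46 → {31, 36, 46}
dequeue next → 31; now {36, 46}
insert 61 → {36, 46, 61}
dequeue next → 36; now {46, 61}
insert 33 → {33, 46, 61}
dequeue next → 33; now {46, 61}
insert 64 → {46, 61, 64}
insert 55 → {46, 55, 61, 64}
dequeue next → 46; now {55, 61, 64}
insert 47 → {47, 55, 61, 64}
insert 45 → {45, 47, 55, 61, 64}
insert 58 → {45, 47, 55, 58, 61, 64}
insert 63 → {45, 47, 55, 58, 61, 63, 64}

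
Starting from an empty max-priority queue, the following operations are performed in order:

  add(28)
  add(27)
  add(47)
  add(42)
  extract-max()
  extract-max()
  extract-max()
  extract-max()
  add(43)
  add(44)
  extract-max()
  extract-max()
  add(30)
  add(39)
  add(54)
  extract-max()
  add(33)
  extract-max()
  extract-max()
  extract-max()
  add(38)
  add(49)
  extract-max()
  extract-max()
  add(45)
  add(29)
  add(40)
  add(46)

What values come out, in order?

insert 28 → {28}
insert 27 → {28, 27}
insert 47 → {47, 28, 27}
insert 42 → {47, 42, 28, 27}
extract-max → 47; now {42, 28, 27}
extract-max → 42; now {28, 27}
extract-max → 28; now {27}
extract-max → 27; now {}
insert 43 → {43}
insert 44 → {44, 43}
extract-max → 44; now {43}
extract-max → 43; now {}
insert 30 → {30}
insert 39 → {39, 30}
insert 54 → {54, 39, 30}
extract-max → 54; now {39, 30}
insert 33 → {39, 33, 30}
extract-max → 39; now {33, 30}
extract-max → 33; now {30}
extract-max → 30; now {}
insert 38 → {38}
insert 49 → {49, 38}
extract-max → 49; now {38}
extract-max → 38; now {}
insert 45 → {45}
insert 29 → {45, 29}
insert 40 → {45, 40, 29}
insert 46 → {46, 45, 40, 29}

47, 42, 28, 27, 44, 43, 54, 39, 33, 30, 49, 38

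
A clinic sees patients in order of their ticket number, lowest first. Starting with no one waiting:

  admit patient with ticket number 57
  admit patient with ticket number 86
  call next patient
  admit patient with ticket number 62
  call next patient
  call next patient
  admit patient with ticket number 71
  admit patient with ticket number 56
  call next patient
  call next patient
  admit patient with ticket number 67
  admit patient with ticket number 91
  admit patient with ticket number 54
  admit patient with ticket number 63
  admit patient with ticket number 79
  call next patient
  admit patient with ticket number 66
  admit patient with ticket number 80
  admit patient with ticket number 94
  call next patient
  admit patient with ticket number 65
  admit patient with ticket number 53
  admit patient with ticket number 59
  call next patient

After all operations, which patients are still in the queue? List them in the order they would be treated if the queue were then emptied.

59, 65, 66, 67, 79, 80, 91, 94

insert 57 → {57}
insert 86 → {57, 86}
call next patient → 57; now {86}
insert 62 → {62, 86}
call next patient → 62; now {86}
call next patient → 86; now {}
insert 71 → {71}
insert 56 → {56, 71}
call next patient → 56; now {71}
call next patient → 71; now {}
insert 67 → {67}
insert 91 → {67, 91}
insert 54 → {54, 67, 91}
insert 63 → {54, 63, 67, 91}
insert 79 → {54, 63, 67, 79, 91}
call next patient → 54; now {63, 67, 79, 91}
insert 66 → {63, 66, 67, 79, 91}
insert 80 → {63, 66, 67, 79, 80, 91}
insert 94 → {63, 66, 67, 79, 80, 91, 94}
call next patient → 63; now {66, 67, 79, 80, 91, 94}
insert 65 → {65, 66, 67, 79, 80, 91, 94}
insert 53 → {53, 65, 66, 67, 79, 80, 91, 94}
insert 59 → {53, 59, 65, 66, 67, 79, 80, 91, 94}
call next patient → 53; now {59, 65, 66, 67, 79, 80, 91, 94}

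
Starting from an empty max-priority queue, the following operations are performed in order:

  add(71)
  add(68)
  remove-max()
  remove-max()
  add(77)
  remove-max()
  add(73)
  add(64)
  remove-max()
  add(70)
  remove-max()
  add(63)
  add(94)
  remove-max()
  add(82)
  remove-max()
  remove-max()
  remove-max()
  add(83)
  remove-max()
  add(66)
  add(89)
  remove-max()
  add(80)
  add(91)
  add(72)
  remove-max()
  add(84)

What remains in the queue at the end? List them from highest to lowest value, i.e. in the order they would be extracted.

insert 71 → {71}
insert 68 → {71, 68}
remove-max → 71; now {68}
remove-max → 68; now {}
insert 77 → {77}
remove-max → 77; now {}
insert 73 → {73}
insert 64 → {73, 64}
remove-max → 73; now {64}
insert 70 → {70, 64}
remove-max → 70; now {64}
insert 63 → {64, 63}
insert 94 → {94, 64, 63}
remove-max → 94; now {64, 63}
insert 82 → {82, 64, 63}
remove-max → 82; now {64, 63}
remove-max → 64; now {63}
remove-max → 63; now {}
insert 83 → {83}
remove-max → 83; now {}
insert 66 → {66}
insert 89 → {89, 66}
remove-max → 89; now {66}
insert 80 → {80, 66}
insert 91 → {91, 80, 66}
insert 72 → {91, 80, 72, 66}
remove-max → 91; now {80, 72, 66}
insert 84 → {84, 80, 72, 66}

[84, 80, 72, 66]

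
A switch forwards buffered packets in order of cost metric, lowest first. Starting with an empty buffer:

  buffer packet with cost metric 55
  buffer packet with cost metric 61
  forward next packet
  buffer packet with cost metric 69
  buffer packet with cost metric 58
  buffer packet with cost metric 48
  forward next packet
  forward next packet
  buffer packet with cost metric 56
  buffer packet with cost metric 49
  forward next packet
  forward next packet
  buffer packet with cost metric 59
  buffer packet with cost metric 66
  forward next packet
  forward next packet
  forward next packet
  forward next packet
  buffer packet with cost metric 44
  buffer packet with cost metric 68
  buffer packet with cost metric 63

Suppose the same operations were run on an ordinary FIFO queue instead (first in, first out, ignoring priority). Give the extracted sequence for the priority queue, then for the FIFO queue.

insert 55 → {55}
insert 61 → {55, 61}
forward next packet → 55; now {61}
insert 69 → {61, 69}
insert 58 → {58, 61, 69}
insert 48 → {48, 58, 61, 69}
forward next packet → 48; now {58, 61, 69}
forward next packet → 58; now {61, 69}
insert 56 → {56, 61, 69}
insert 49 → {49, 56, 61, 69}
forward next packet → 49; now {56, 61, 69}
forward next packet → 56; now {61, 69}
insert 59 → {59, 61, 69}
insert 66 → {59, 61, 66, 69}
forward next packet → 59; now {61, 66, 69}
forward next packet → 61; now {66, 69}
forward next packet → 66; now {69}
forward next packet → 69; now {}
insert 44 → {44}
insert 68 → {44, 68}
insert 63 → {44, 63, 68}

priority queue: [55, 48, 58, 49, 56, 59, 61, 66, 69]; FIFO queue: 55 → 61 → 69 → 58 → 48 → 56 → 49 → 59 → 66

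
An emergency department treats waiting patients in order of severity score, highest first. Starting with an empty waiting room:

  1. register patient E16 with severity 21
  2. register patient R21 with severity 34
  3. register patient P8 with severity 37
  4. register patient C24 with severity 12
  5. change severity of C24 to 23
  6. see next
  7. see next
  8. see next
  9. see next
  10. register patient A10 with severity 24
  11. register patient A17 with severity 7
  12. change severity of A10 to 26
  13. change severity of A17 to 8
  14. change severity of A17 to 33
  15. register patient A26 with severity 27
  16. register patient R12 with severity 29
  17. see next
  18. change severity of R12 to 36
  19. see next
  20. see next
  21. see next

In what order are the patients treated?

add E16 (severity 21) → {E16:21}
add R21 (severity 34) → {R21:34, E16:21}
add P8 (severity 37) → {P8:37, R21:34, E16:21}
add C24 (severity 12) → {P8:37, R21:34, E16:21, C24:12}
update C24 to severity 23 → {P8:37, R21:34, C24:23, E16:21}
see next → P8; now {R21:34, C24:23, E16:21}
see next → R21; now {C24:23, E16:21}
see next → C24; now {E16:21}
see next → E16; now {}
add A10 (severity 24) → {A10:24}
add A17 (severity 7) → {A10:24, A17:7}
update A10 to severity 26 → {A10:26, A17:7}
update A17 to severity 8 → {A10:26, A17:8}
update A17 to severity 33 → {A17:33, A10:26}
add A26 (severity 27) → {A17:33, A26:27, A10:26}
add R12 (severity 29) → {A17:33, R12:29, A26:27, A10:26}
see next → A17; now {R12:29, A26:27, A10:26}
update R12 to severity 36 → {R12:36, A26:27, A10:26}
see next → R12; now {A26:27, A10:26}
see next → A26; now {A10:26}
see next → A10; now {}

P8 → R21 → C24 → E16 → A17 → R12 → A26 → A10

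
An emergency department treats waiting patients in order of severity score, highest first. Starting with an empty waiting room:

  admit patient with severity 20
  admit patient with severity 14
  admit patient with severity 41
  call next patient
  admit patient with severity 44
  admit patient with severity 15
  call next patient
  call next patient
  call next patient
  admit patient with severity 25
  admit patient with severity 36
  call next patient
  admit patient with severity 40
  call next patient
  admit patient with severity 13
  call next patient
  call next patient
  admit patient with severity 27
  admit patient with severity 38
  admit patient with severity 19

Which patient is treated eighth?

insert 20 → {20}
insert 14 → {20, 14}
insert 41 → {41, 20, 14}
call next patient → 41; now {20, 14}
insert 44 → {44, 20, 14}
insert 15 → {44, 20, 15, 14}
call next patient → 44; now {20, 15, 14}
call next patient → 20; now {15, 14}
call next patient → 15; now {14}
insert 25 → {25, 14}
insert 36 → {36, 25, 14}
call next patient → 36; now {25, 14}
insert 40 → {40, 25, 14}
call next patient → 40; now {25, 14}
insert 13 → {25, 14, 13}
call next patient → 25; now {14, 13}
call next patient → 14; now {13}
insert 27 → {27, 13}
insert 38 → {38, 27, 13}
insert 19 → {38, 27, 19, 13}

14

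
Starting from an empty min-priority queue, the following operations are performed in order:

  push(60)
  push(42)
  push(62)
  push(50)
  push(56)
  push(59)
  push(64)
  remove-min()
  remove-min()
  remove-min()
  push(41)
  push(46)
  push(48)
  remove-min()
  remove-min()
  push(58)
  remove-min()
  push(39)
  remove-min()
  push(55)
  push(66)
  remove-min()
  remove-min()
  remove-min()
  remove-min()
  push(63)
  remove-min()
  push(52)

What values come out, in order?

insert 60 → {60}
insert 42 → {42, 60}
insert 62 → {42, 60, 62}
insert 50 → {42, 50, 60, 62}
insert 56 → {42, 50, 56, 60, 62}
insert 59 → {42, 50, 56, 59, 60, 62}
insert 64 → {42, 50, 56, 59, 60, 62, 64}
remove-min → 42; now {50, 56, 59, 60, 62, 64}
remove-min → 50; now {56, 59, 60, 62, 64}
remove-min → 56; now {59, 60, 62, 64}
insert 41 → {41, 59, 60, 62, 64}
insert 46 → {41, 46, 59, 60, 62, 64}
insert 48 → {41, 46, 48, 59, 60, 62, 64}
remove-min → 41; now {46, 48, 59, 60, 62, 64}
remove-min → 46; now {48, 59, 60, 62, 64}
insert 58 → {48, 58, 59, 60, 62, 64}
remove-min → 48; now {58, 59, 60, 62, 64}
insert 39 → {39, 58, 59, 60, 62, 64}
remove-min → 39; now {58, 59, 60, 62, 64}
insert 55 → {55, 58, 59, 60, 62, 64}
insert 66 → {55, 58, 59, 60, 62, 64, 66}
remove-min → 55; now {58, 59, 60, 62, 64, 66}
remove-min → 58; now {59, 60, 62, 64, 66}
remove-min → 59; now {60, 62, 64, 66}
remove-min → 60; now {62, 64, 66}
insert 63 → {62, 63, 64, 66}
remove-min → 62; now {63, 64, 66}
insert 52 → {52, 63, 64, 66}

[42, 50, 56, 41, 46, 48, 39, 55, 58, 59, 60, 62]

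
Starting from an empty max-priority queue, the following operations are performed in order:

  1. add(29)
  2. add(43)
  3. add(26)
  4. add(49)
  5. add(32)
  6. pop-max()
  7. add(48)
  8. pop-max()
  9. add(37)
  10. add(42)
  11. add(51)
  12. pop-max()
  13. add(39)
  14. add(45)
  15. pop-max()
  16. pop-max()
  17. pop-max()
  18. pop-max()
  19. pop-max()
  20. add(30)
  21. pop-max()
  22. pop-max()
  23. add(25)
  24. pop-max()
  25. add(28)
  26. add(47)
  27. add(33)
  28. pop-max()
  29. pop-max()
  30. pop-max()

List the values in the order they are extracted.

insert 29 → {29}
insert 43 → {43, 29}
insert 26 → {43, 29, 26}
insert 49 → {49, 43, 29, 26}
insert 32 → {49, 43, 32, 29, 26}
pop-max → 49; now {43, 32, 29, 26}
insert 48 → {48, 43, 32, 29, 26}
pop-max → 48; now {43, 32, 29, 26}
insert 37 → {43, 37, 32, 29, 26}
insert 42 → {43, 42, 37, 32, 29, 26}
insert 51 → {51, 43, 42, 37, 32, 29, 26}
pop-max → 51; now {43, 42, 37, 32, 29, 26}
insert 39 → {43, 42, 39, 37, 32, 29, 26}
insert 45 → {45, 43, 42, 39, 37, 32, 29, 26}
pop-max → 45; now {43, 42, 39, 37, 32, 29, 26}
pop-max → 43; now {42, 39, 37, 32, 29, 26}
pop-max → 42; now {39, 37, 32, 29, 26}
pop-max → 39; now {37, 32, 29, 26}
pop-max → 37; now {32, 29, 26}
insert 30 → {32, 30, 29, 26}
pop-max → 32; now {30, 29, 26}
pop-max → 30; now {29, 26}
insert 25 → {29, 26, 25}
pop-max → 29; now {26, 25}
insert 28 → {28, 26, 25}
insert 47 → {47, 28, 26, 25}
insert 33 → {47, 33, 28, 26, 25}
pop-max → 47; now {33, 28, 26, 25}
pop-max → 33; now {28, 26, 25}
pop-max → 28; now {26, 25}

49, 48, 51, 45, 43, 42, 39, 37, 32, 30, 29, 47, 33, 28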